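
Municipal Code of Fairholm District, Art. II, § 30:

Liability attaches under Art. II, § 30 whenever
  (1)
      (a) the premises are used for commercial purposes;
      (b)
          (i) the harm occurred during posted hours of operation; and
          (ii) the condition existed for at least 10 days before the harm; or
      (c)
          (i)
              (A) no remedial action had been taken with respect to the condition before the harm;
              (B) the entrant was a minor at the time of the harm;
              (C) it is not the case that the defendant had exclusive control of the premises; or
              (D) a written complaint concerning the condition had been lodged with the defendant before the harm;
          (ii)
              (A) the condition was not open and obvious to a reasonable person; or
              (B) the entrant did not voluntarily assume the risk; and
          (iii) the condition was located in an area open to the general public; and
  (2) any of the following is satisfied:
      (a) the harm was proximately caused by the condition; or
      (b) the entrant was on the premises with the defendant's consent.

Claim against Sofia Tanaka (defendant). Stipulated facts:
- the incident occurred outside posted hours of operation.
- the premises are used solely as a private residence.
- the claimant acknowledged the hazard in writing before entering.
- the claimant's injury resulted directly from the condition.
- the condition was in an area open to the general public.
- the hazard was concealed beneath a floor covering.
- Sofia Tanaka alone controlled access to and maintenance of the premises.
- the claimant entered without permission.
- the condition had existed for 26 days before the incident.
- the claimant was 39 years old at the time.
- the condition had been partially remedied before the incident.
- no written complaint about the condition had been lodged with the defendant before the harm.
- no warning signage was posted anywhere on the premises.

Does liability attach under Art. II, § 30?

No — not liable.

(a) commercial use — fails.
(i) during posted hours — not satisfied.
(ii) condition ≥10 days old — met.
So (b) is not satisfied (F AND T).
(A) no remedial action — fails.
(B) entrant a minor — fails.
(C) not (exclusive control) — not met.
(D) complaint lodged — not satisfied.
(i) = F OR F OR F OR F = false.
(A) not open/obvious — met.
(B) no assumed risk — not satisfied.
(ii) = T OR F = true.
(iii) public area — satisfied.
(c) = F AND T AND T = false.
(1) = F OR F OR F = false.
(a) proximate cause — satisfied.
(b) consent to enter — not satisfied.
(2) = T OR F = true.
Overall = F AND T = false.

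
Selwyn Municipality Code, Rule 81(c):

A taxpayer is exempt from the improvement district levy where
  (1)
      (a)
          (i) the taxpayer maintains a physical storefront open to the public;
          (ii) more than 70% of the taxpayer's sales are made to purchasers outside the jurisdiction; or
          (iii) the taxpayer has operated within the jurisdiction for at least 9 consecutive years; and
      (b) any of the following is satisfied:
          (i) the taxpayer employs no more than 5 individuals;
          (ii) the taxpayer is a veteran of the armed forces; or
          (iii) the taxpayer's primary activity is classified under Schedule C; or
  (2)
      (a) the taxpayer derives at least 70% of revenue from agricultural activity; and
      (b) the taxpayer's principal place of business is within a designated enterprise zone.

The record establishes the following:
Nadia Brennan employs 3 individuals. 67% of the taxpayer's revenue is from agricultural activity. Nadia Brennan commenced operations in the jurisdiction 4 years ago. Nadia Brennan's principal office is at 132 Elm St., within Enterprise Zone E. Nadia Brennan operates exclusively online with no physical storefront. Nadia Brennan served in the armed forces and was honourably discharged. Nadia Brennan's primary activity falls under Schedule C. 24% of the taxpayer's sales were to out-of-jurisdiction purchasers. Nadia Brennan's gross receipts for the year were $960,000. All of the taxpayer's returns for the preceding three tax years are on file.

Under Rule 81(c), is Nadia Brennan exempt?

(i) has storefront — not satisfied.
(ii) >70% out-of-jur. sales — not met.
(iii) ≥ 9 yrs in jurisdiction — not satisfied.
So (a) is not satisfied (F OR F OR F).
(i) ≤ 5 employees — met.
(ii) veteran — met.
(iii) Schedule C activity — satisfied.
(b) = T OR T OR T = true.
So (1) is not satisfied (F AND T).
(a) ≥70% agricultural — fails.
(b) in enterprise zone — satisfied.
So (2) is not satisfied (F AND T).
So Overall is not satisfied (F OR F).

No — not exempt.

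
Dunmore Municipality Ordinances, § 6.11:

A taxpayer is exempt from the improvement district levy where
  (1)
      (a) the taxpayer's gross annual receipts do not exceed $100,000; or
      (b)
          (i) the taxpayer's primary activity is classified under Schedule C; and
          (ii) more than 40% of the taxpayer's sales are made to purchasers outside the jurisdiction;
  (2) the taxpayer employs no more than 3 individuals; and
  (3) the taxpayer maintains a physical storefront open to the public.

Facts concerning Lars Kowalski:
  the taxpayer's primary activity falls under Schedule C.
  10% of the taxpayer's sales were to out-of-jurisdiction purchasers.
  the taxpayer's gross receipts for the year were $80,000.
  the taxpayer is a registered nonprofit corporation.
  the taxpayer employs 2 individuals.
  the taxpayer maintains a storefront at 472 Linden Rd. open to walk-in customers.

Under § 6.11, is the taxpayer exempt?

(a) receipts ≤ $100,000 — holds.
(i) Schedule C activity — satisfied.
(ii) >40% out-of-jur. sales — fails.
(b): T AND F → false.
So (1) is satisfied (T OR F).
(2) ≤ 3 employees — holds.
(3) has storefront — met.
Overall: T AND T AND T → true.

Yes — exempt.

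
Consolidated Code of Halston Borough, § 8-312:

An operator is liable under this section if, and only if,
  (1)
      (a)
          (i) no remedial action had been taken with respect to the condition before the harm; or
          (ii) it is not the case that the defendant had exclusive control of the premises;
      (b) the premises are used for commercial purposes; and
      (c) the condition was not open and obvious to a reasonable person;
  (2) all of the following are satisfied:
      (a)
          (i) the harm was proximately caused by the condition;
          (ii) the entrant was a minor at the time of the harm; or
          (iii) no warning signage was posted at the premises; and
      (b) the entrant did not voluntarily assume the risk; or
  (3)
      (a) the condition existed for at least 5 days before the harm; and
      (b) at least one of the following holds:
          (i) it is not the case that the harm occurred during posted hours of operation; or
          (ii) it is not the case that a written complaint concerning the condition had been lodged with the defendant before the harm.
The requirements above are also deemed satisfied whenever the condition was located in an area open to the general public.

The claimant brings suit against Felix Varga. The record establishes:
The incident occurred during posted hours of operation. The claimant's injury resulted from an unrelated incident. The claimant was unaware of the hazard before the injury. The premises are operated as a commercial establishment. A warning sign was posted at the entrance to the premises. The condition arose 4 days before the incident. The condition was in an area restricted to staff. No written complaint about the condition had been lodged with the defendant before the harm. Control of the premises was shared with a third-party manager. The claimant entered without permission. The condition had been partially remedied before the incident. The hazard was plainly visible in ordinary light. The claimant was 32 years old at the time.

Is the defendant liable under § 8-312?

No — not liable.

(i) no remedial action — not met.
(ii) not (exclusive control) — satisfied.
(a): F OR T → true.
(b) commercial use — holds.
(c) not open/obvious — not met.
(1) = T AND T AND F = false.
(i) proximate cause — not satisfied.
(ii) entrant a minor — fails.
(iii) no signage posted — not met.
(a): F OR F OR F → false.
(b) no assumed risk — satisfied.
So (2) is not satisfied (F AND T).
(a) condition ≥5 days old — not met.
(i) not (during posted hours) — not satisfied.
(ii) not (complaint lodged) — satisfied.
(b): F OR T → true.
(3): F AND T → false.
Overall: F OR F OR F → false.
Exception (public area) — not satisfied.
Result: main false OR exception false → false.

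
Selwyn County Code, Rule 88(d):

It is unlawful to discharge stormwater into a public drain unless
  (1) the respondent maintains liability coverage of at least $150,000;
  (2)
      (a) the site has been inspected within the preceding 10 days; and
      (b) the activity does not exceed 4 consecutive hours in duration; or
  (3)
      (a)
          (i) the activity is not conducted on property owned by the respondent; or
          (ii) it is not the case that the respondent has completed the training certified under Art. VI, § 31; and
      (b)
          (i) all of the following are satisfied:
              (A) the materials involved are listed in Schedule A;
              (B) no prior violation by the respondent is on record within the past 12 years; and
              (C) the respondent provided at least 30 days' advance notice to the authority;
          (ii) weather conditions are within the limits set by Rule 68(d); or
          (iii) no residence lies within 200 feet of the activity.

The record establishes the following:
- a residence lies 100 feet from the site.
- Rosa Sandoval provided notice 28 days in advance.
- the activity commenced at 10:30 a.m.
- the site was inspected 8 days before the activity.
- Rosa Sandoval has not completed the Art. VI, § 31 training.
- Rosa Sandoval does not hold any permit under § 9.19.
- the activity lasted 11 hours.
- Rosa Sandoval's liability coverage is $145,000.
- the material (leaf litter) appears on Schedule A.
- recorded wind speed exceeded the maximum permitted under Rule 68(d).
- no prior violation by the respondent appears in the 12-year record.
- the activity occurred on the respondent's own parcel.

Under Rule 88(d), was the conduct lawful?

No — unlawful.

(1) coverage ≥ $150,000 — not met.
(a) site inspected — holds.
(b) ≤ 4 hrs duration — fails.
(2): T AND F → false.
(i) not (own property) — not met.
(ii) not (training certified) — holds.
So (a) is satisfied (F OR T).
(A) Schedule A material — met.
(B) no prior violation — satisfied.
(C) ≥30 days' notice — fails.
(i) = T AND T AND F = false.
(ii) weather ok — not satisfied.
(iii) no residence in 200 ft — fails.
So (b) is not satisfied (F OR F OR F).
So (3) is not satisfied (T AND F).
Overall: F OR F OR F → false.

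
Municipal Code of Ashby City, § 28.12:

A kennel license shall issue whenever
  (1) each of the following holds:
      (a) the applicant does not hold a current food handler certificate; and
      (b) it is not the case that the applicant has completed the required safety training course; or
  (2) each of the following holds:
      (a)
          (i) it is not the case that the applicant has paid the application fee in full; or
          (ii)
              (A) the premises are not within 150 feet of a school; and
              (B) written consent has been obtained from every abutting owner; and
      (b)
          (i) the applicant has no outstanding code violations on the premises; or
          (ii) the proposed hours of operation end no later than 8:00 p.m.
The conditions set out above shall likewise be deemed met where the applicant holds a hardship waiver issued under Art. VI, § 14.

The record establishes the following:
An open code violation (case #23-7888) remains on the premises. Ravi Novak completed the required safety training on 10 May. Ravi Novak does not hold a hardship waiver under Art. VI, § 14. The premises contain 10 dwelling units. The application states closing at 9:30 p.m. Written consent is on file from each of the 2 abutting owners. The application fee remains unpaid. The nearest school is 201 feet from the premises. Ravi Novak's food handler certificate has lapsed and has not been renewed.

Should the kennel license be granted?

(a) not (food handler cert.) — satisfied.
(b) not (safety training) — not met.
(1) = T AND F = false.
(i) not (fee paid) — met.
(A) ≥150 ft from school — satisfied.
(B) all abutters consent — satisfied.
(ii): T AND T → true.
(a) = T OR T = true.
(i) no code violations — not met.
(ii) closes by 8 p.m. — fails.
(b): F OR F → false.
So (2) is not satisfied (T AND F).
So Overall is not satisfied (F OR F).
Exception (hardship waiver) — not satisfied.
Result: main false OR exception false → false.

No — denied.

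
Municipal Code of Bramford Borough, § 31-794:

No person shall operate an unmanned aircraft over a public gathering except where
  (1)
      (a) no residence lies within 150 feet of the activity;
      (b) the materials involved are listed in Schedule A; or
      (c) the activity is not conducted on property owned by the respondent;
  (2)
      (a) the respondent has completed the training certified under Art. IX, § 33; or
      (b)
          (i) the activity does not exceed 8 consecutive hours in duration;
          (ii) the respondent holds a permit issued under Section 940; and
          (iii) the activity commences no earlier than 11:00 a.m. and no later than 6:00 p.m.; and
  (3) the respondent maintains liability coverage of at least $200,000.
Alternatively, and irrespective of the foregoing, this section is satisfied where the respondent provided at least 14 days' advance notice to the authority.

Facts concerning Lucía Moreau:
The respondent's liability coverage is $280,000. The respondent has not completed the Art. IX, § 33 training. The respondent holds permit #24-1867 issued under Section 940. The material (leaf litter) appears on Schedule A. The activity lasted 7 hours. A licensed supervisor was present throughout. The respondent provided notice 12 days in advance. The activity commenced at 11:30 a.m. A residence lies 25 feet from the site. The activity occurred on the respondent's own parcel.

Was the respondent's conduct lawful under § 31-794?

Yes — lawful.

(a) no residence in 150 ft — fails.
(b) Schedule A material — met.
(c) not (own property) — not met.
(1): F OR T OR F → true.
(a) training certified — not met.
(i) ≤ 8 hrs duration — holds.
(ii) holds permit — met.
(iii) start within hours — met.
(b): T AND T AND T → true.
So (2) is satisfied (F OR T).
(3) coverage ≥ $200,000 — holds.
So Overall is satisfied (T AND T AND T).
Exception (≥14 days' notice) — not satisfied.
Result: main true OR exception false → true.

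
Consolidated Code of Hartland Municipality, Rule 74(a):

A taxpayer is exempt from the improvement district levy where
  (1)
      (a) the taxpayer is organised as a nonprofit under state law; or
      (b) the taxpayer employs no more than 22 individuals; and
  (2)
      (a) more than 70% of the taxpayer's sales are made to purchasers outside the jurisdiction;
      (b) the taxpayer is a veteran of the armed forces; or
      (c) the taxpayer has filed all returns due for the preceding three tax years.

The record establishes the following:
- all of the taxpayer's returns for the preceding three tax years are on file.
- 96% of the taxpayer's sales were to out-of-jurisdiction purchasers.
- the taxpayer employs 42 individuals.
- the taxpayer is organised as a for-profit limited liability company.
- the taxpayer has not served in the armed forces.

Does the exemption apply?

No — not exempt.

(a) nonprofit — not met.
(b) ≤ 22 employees — fails.
(1): F OR F → false.
(a) >70% out-of-jur. sales — met.
(b) veteran — not satisfied.
(c) returns current — satisfied.
So (2) is satisfied (T OR F OR T).
So Overall is not satisfied (F AND T).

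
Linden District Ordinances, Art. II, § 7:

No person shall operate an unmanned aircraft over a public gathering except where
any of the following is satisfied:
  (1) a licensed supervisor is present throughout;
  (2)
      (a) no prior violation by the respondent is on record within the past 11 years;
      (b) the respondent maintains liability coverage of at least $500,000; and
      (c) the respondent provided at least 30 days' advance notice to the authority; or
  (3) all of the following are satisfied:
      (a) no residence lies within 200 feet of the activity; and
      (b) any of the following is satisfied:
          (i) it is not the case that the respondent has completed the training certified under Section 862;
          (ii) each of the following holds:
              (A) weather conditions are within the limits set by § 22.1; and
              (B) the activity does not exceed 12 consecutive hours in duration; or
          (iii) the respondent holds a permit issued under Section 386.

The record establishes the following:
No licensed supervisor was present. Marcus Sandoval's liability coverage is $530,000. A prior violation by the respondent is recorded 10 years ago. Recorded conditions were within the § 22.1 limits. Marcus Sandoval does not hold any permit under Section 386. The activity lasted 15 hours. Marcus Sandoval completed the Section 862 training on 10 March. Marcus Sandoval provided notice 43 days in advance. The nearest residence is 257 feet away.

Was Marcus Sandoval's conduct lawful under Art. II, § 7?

No — unlawful.

(1) supervisor present — fails.
(a) no prior violation — not met.
(b) coverage ≥ $500,000 — met.
(c) ≥30 days' notice — met.
So (2) is not satisfied (F AND T AND T).
(a) no residence in 200 ft — satisfied.
(i) not (training certified) — not satisfied.
(A) weather ok — holds.
(B) ≤ 12 hrs duration — not met.
(ii) = T AND F = false.
(iii) holds permit — not satisfied.
(b) = F OR F OR F = false.
(3) = T AND F = false.
So Overall is not satisfied (F OR F OR F).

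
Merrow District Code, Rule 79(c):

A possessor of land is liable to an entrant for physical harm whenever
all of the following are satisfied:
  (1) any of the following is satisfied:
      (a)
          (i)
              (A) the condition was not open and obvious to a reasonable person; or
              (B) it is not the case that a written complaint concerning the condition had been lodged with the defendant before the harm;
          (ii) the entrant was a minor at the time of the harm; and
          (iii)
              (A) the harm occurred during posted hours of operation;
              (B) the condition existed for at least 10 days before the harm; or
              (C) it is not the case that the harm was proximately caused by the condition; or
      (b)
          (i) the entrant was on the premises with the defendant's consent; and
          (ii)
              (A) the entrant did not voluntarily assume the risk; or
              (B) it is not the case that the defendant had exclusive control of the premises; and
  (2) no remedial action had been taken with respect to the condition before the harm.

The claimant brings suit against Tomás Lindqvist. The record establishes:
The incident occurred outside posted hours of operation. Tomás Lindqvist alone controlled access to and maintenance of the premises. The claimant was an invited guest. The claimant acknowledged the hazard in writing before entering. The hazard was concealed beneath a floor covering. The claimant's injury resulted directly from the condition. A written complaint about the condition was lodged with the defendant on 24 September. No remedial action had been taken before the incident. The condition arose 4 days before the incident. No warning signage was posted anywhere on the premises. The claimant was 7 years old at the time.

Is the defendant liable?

No — not liable.

(A) not open/obvious — met.
(B) not (complaint lodged) — not satisfied.
(i) = T OR F = true.
(ii) entrant a minor — holds.
(A) during posted hours — not satisfied.
(B) condition ≥10 days old — fails.
(C) not (proximate cause) — not satisfied.
(iii): F OR F OR F → false.
(a): T AND T AND F → false.
(i) consent to enter — met.
(A) no assumed risk — fails.
(B) not (exclusive control) — not satisfied.
So (ii) is not satisfied (F OR F).
(b) = T AND F = false.
So (1) is not satisfied (F OR F).
(2) no remedial action — met.
So Overall is not satisfied (F AND T).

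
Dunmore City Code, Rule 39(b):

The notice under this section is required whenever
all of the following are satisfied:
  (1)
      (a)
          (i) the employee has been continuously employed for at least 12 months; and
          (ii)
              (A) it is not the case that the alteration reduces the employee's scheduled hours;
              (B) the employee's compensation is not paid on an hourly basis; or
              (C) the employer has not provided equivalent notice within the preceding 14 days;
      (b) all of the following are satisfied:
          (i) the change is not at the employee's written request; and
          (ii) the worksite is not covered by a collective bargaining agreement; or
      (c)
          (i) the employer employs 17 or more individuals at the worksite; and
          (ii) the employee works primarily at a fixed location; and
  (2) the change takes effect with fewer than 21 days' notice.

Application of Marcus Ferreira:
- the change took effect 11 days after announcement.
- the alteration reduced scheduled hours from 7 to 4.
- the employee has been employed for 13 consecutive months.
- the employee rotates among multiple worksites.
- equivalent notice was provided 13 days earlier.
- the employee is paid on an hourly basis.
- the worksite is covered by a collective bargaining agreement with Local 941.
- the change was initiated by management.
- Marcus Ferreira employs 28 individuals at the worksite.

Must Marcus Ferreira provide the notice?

No — not required.

(i) tenure ≥ 12 mo. — holds.
(A) not (hours reduced) — not satisfied.
(B) not (hourly-paid) — not satisfied.
(C) no recent notice — fails.
(ii): F OR F OR F → false.
(a) = T AND F = false.
(i) not employee-requested — met.
(ii) no CBA — fails.
(b): T AND F → false.
(i) ≥ 17 at site — holds.
(ii) fixed location — not satisfied.
(c) = T AND F = false.
(1): F OR F OR F → false.
(2) < 21 days' notice — holds.
Overall: F AND T → false.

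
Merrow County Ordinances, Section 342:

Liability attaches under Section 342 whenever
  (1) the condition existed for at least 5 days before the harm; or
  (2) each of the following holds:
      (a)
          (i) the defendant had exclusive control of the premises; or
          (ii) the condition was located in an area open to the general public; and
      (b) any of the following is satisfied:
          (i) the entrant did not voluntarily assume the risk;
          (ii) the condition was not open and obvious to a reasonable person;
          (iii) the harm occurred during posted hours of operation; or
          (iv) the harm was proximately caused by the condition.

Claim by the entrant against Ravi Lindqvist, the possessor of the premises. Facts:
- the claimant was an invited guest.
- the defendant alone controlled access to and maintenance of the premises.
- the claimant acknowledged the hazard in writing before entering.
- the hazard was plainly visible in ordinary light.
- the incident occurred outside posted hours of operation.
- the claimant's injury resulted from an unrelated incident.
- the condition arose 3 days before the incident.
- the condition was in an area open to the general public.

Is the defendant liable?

(1) condition ≥5 days old — not satisfied.
(i) exclusive control — met.
(ii) public area — satisfied.
(a) = T OR T = true.
(i) no assumed risk — not satisfied.
(ii) not open/obvious — not satisfied.
(iii) during posted hours — not met.
(iv) proximate cause — fails.
(b): F OR F OR F OR F → false.
(2): T AND F → false.
Overall: F OR F → false.

No — not liable.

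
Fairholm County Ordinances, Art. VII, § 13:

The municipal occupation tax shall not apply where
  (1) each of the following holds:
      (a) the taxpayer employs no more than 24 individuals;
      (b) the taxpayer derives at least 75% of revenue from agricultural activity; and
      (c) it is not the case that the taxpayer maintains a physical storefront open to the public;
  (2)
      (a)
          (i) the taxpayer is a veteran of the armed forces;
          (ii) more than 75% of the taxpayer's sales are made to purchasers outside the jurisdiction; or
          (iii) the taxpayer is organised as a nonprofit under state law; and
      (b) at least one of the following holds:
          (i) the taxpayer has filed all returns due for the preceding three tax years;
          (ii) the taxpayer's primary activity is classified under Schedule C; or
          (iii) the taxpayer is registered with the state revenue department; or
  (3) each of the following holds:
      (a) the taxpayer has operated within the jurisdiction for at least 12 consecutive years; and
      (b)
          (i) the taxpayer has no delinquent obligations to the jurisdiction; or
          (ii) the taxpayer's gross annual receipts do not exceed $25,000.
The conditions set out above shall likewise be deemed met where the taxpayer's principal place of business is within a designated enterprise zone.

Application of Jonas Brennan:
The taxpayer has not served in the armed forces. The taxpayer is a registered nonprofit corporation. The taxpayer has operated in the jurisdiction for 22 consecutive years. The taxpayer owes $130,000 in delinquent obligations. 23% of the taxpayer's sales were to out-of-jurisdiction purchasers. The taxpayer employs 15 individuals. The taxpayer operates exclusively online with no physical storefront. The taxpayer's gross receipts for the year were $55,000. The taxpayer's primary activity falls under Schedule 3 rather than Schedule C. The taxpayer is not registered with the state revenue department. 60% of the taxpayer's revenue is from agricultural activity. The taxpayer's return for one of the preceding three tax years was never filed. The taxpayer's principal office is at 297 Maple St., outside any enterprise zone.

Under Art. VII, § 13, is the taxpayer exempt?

(a) ≤ 24 employees — holds.
(b) ≥75% agricultural — fails.
(c) not (has storefront) — met.
So (1) is not satisfied (T AND F AND T).
(i) veteran — not met.
(ii) >75% out-of-jur. sales — not met.
(iii) nonprofit — satisfied.
(a) = F OR F OR T = true.
(i) returns current — not met.
(ii) Schedule C activity — not met.
(iii) state-registered — not met.
(b): F OR F OR F → false.
So (2) is not satisfied (T AND F).
(a) ≥ 12 yrs in jurisdiction — holds.
(i) no delinquency — fails.
(ii) receipts ≤ $25,000 — not met.
So (b) is not satisfied (F OR F).
(3): T AND F → false.
So Overall is not satisfied (F OR F OR F).
Exception (in enterprise zone) — not satisfied.
Result: main false OR exception false → false.

No — not exempt.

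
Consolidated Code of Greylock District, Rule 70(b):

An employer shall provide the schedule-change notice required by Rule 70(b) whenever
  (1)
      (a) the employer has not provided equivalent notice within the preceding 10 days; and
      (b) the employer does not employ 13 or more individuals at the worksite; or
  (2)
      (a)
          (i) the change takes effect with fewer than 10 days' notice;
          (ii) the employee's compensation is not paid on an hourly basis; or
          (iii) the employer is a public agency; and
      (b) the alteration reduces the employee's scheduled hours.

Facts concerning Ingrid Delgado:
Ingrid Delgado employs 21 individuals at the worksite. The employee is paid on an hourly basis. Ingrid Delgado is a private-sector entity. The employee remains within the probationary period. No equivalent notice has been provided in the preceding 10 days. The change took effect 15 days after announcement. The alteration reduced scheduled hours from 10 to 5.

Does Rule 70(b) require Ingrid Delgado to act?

No — not required.

(a) no recent notice — met.
(b) not (≥ 13 at site) — not satisfied.
(1): T AND F → false.
(i) < 10 days' notice — not satisfied.
(ii) not (hourly-paid) — not met.
(iii) public agency — not met.
(a): F OR F OR F → false.
(b) hours reduced — satisfied.
(2): F AND T → false.
Overall: F OR F → false.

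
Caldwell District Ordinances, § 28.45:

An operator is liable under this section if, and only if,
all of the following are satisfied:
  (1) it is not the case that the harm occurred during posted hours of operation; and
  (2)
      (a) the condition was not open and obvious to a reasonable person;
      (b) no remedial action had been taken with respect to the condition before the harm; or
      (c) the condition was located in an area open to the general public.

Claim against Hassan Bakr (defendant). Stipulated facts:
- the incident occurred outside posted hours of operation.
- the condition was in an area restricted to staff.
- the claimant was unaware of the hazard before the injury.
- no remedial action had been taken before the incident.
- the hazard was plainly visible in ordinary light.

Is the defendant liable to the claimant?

Yes — liable.

(1) not (during posted hours) — satisfied.
(a) not open/obvious — fails.
(b) no remedial action — holds.
(c) public area — not satisfied.
(2): F OR T OR F → true.
Overall = T AND T = true.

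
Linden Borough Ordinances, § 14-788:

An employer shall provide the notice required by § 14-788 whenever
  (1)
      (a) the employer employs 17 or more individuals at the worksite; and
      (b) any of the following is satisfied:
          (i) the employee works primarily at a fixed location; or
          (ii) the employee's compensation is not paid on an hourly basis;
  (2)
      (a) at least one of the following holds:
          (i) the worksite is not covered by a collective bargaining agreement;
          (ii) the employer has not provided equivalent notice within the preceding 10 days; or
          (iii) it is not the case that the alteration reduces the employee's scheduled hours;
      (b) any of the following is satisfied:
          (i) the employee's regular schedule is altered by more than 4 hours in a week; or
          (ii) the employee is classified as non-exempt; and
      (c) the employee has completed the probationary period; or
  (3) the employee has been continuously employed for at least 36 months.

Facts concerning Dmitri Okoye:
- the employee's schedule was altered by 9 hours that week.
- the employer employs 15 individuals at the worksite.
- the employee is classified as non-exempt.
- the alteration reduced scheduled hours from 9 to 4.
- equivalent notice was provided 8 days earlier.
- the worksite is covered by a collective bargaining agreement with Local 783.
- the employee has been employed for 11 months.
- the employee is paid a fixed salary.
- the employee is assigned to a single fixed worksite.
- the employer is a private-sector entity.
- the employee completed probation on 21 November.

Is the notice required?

No — not required.

(a) ≥ 17 at site — fails.
(i) fixed location — satisfied.
(ii) not (hourly-paid) — satisfied.
(b) = T OR T = true.
So (1) is not satisfied (F AND T).
(i) no CBA — not satisfied.
(ii) no recent notice — not satisfied.
(iii) not (hours reduced) — not met.
(a) = F OR F OR F = false.
(i) schedule shift > 4h — holds.
(ii) non-exempt — satisfied.
So (b) is satisfied (T OR T).
(c) past probation — holds.
(2) = F AND T AND T = false.
(3) tenure ≥ 36 mo. — fails.
Overall: F OR F OR F → false.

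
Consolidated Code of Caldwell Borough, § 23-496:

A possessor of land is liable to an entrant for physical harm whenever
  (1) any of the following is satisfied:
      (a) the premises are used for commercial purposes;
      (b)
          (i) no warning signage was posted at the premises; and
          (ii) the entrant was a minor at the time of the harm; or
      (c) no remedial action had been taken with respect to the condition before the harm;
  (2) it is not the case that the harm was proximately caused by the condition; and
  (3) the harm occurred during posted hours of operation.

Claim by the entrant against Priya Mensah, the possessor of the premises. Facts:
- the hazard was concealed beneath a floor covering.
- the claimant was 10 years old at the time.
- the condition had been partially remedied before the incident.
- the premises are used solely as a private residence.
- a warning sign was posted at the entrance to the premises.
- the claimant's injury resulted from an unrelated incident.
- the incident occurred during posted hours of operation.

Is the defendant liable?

(a) commercial use — not met.
(i) no signage posted — not satisfied.
(ii) entrant a minor — holds.
So (b) is not satisfied (F AND T).
(c) no remedial action — not satisfied.
(1) = F OR F OR F = false.
(2) not (proximate cause) — met.
(3) during posted hours — satisfied.
So Overall is not satisfied (F AND T AND T).

No — not liable.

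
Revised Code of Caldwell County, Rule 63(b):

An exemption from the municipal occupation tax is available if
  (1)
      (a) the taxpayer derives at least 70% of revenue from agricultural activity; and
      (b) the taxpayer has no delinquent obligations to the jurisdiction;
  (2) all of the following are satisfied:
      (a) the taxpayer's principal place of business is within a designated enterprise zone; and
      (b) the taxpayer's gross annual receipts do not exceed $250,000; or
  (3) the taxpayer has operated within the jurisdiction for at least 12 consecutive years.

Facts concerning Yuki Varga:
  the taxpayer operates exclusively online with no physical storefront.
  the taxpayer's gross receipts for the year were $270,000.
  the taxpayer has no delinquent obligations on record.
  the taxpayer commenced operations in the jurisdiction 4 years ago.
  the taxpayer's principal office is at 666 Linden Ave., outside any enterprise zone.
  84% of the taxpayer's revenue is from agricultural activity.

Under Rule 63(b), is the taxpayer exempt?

(a) ≥70% agricultural — met.
(b) no delinquency — holds.
(1): T AND T → true.
(a) in enterprise zone — not met.
(b) receipts ≤ $250,000 — not met.
(2): F AND F → false.
(3) ≥ 12 yrs in jurisdiction — not satisfied.
Overall: T OR F OR F → true.

Yes — exempt.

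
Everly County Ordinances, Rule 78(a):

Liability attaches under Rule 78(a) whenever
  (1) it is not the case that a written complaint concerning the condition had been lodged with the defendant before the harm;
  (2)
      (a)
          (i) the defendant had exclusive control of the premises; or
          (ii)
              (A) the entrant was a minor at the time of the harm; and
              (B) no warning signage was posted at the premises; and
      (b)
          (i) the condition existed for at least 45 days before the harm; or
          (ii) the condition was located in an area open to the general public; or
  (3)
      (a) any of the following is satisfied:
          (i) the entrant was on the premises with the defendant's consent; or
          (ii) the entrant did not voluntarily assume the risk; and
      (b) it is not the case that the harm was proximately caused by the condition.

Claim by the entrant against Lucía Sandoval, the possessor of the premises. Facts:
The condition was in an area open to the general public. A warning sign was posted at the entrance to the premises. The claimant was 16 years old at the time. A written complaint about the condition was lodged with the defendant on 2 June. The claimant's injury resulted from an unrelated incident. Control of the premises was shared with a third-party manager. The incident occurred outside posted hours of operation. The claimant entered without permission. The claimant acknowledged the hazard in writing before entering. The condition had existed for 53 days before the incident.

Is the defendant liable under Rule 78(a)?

(1) not (complaint lodged) — not satisfied.
(i) exclusive control — not satisfied.
(A) entrant a minor — satisfied.
(B) no signage posted — not met.
So (ii) is not satisfied (T AND F).
So (a) is not satisfied (F OR F).
(i) condition ≥45 days old — holds.
(ii) public area — holds.
(b) = T OR T = true.
So (2) is not satisfied (F AND T).
(i) consent to enter — not met.
(ii) no assumed risk — not satisfied.
(a): F OR F → false.
(b) not (proximate cause) — met.
(3): F AND T → false.
Overall = F OR F OR F = false.

No — not liable.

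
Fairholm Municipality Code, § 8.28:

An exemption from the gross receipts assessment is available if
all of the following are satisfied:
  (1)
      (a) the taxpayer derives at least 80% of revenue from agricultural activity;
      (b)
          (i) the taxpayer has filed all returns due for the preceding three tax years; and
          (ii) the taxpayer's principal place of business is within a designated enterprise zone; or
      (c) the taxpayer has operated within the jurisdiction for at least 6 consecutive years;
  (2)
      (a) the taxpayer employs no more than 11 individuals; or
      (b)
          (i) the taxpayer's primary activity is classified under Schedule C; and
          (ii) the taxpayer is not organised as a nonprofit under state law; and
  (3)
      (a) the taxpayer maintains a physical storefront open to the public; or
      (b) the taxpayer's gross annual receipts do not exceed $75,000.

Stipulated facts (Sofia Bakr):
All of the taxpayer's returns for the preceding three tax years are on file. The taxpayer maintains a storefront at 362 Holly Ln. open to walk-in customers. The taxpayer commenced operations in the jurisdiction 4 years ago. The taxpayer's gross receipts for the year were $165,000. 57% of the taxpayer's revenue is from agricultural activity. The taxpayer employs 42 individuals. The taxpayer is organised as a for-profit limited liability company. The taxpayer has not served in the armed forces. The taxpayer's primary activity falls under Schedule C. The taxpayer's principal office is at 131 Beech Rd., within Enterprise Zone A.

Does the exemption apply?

Yes — exempt.

(a) ≥80% agricultural — not met.
(i) returns current — satisfied.
(ii) in enterprise zone — satisfied.
(b): T AND T → true.
(c) ≥ 6 yrs in jurisdiction — fails.
(1) = F OR T OR F = true.
(a) ≤ 11 employees — fails.
(i) Schedule C activity — holds.
(ii) not (nonprofit) — holds.
So (b) is satisfied (T AND T).
(2): F OR T → true.
(a) has storefront — met.
(b) receipts ≤ $75,000 — not satisfied.
(3): T OR F → true.
So Overall is satisfied (T AND T AND T).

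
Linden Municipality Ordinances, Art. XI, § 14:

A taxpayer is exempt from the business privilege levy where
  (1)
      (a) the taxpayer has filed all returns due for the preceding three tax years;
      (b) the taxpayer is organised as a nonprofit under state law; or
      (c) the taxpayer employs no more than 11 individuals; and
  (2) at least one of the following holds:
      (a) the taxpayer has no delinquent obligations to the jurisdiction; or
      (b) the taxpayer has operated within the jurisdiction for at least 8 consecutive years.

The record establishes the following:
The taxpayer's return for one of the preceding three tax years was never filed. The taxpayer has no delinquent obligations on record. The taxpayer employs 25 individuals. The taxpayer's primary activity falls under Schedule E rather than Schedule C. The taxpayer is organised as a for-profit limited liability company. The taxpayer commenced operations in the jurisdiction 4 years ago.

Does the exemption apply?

(a) returns current — not satisfied.
(b) nonprofit — not met.
(c) ≤ 11 employees — not met.
(1): F OR F OR F → false.
(a) no delinquency — holds.
(b) ≥ 8 yrs in jurisdiction — not satisfied.
(2) = T OR F = true.
So Overall is not satisfied (F AND T).

No — not exempt.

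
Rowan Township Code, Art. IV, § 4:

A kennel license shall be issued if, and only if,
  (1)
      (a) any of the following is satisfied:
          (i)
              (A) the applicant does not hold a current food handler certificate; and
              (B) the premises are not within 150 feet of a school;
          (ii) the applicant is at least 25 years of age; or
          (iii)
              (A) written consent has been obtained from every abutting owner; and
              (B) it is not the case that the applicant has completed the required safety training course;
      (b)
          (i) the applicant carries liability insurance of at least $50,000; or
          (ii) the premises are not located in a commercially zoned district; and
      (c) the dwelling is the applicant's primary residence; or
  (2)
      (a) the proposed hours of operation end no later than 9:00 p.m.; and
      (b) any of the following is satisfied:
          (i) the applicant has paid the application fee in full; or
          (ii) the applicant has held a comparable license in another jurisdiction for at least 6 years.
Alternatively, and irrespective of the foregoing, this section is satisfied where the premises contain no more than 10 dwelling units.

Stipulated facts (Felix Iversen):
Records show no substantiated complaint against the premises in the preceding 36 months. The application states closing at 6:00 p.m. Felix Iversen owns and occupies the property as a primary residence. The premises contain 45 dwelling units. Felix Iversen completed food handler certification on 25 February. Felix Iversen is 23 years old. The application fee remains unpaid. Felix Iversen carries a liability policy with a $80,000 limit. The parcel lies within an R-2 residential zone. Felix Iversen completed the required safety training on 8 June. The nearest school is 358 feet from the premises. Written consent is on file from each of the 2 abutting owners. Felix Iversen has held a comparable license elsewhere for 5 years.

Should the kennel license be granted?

(A) not (food handler cert.) — not satisfied.
(B) ≥150 ft from school — satisfied.
So (i) is not satisfied (F AND T).
(ii) age ≥ 25 — not satisfied.
(A) all abutters consent — satisfied.
(B) not (safety training) — not satisfied.
So (iii) is not satisfied (T AND F).
(a): F OR F OR F → false.
(i) insurance ≥ $50,000 — satisfied.
(ii) not (commercially zoned) — met.
(b) = T OR T = true.
(c) primary residence — satisfied.
(1): F AND T AND T → false.
(a) closes by 9 p.m. — satisfied.
(i) fee paid — not satisfied.
(ii) prior license ≥ 6 yr — not satisfied.
So (b) is not satisfied (F OR F).
(2) = T AND F = false.
Overall: F OR F → false.
Exception (≤ 10 units) — not satisfied.
Result: main false OR exception false → false.

No — denied.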